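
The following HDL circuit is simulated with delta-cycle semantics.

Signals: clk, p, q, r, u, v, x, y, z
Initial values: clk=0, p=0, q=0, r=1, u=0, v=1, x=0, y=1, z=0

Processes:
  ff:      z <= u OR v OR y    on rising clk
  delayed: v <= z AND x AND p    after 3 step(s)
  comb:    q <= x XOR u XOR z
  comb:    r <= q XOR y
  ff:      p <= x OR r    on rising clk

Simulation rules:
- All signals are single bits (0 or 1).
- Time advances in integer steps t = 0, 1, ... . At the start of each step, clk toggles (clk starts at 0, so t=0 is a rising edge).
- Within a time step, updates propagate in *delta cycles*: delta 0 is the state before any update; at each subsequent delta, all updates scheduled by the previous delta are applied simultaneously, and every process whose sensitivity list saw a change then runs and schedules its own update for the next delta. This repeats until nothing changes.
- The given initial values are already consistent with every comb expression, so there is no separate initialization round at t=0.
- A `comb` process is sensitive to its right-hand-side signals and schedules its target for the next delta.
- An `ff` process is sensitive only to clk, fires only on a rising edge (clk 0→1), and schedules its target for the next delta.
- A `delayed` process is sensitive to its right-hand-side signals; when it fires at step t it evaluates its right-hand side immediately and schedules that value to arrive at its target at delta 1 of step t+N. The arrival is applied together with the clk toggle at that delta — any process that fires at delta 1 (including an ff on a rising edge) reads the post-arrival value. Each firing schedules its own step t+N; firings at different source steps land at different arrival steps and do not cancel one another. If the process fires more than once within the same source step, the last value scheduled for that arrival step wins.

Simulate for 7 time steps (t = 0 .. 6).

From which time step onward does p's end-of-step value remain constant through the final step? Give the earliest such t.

2

[bits: v,r,clk,z,q,u,p,y,x]
t=0: Δ0=110000010 Δ1=111000010 Δ2=111100110 Δ3=111110110 Δ4=101110110 | 4Δ
t=1: Δ0=101110110 Δ1=100110110 | 1Δ
t=2: Δ0=100110110 Δ1=101110110 Δ2=101110010 | 2Δ
t=3: Δ0=101110010 Δ1=000110010 | 1Δ
t=4: Δ0=000110010 Δ1=001110010 | 1Δ
t=5: Δ0=001110010 Δ1=000110010 | 1Δ
t=6: Δ0=000110010 Δ1=001110010 | 1Δ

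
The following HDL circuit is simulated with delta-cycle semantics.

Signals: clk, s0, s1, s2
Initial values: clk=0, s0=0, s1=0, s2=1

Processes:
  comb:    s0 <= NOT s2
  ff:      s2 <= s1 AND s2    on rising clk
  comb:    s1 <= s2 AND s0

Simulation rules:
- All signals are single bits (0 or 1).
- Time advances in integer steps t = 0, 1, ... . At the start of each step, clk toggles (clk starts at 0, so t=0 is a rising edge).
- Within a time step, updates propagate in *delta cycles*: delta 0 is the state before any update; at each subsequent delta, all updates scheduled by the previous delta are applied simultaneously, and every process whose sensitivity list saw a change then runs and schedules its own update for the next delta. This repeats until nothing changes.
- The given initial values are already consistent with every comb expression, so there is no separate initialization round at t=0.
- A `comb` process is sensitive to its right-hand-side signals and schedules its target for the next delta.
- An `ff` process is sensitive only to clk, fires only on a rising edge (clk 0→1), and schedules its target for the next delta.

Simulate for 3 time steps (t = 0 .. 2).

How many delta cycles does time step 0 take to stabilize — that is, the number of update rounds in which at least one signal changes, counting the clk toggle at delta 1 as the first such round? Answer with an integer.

3

t0.Δ0 s2=1 clk=0 s0=0 s1=0
t0.Δ1 s2=1 clk=1 s0=0 s1=0
t0.Δ2 s2=0 clk=1 s0=0 s1=0
t0.Δ3 s2=0 clk=1 s0=1 s1=0
t1.Δ0 s2=0 clk=1 s0=1 s1=0
t1.Δ1 s2=0 clk=0 s0=1 s1=0
t2.Δ0 s2=0 clk=0 s0=1 s1=0
t2.Δ1 s2=0 clk=1 s0=1 s1=0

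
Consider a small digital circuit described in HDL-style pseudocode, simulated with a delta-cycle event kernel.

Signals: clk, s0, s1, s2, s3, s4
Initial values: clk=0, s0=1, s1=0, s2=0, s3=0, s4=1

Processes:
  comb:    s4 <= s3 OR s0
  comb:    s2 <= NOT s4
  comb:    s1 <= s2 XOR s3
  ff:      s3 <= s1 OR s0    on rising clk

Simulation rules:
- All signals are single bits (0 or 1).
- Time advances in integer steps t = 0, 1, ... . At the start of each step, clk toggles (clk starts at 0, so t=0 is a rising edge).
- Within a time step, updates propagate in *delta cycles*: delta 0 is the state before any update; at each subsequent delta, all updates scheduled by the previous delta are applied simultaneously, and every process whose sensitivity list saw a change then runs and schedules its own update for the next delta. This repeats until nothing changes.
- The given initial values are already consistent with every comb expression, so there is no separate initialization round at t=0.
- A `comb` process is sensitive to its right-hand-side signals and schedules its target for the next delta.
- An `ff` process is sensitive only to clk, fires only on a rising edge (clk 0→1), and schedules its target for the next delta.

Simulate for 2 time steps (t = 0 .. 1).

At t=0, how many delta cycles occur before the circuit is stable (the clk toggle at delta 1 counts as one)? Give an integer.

3

t0.Δ0 clk=0 s1=0 s3=0 s0=1 s4=1 s2=0
t0.Δ1 clk=1 s1=0 s3=0 s0=1 s4=1 s2=0
t0.Δ2 clk=1 s1=0 s3=1 s0=1 s4=1 s2=0
t0.Δ3 clk=1 s1=1 s3=1 s0=1 s4=1 s2=0
t1.Δ0 clk=1 s1=1 s3=1 s0=1 s4=1 s2=0
t1.Δ1 clk=0 s1=1 s3=1 s0=1 s4=1 s2=0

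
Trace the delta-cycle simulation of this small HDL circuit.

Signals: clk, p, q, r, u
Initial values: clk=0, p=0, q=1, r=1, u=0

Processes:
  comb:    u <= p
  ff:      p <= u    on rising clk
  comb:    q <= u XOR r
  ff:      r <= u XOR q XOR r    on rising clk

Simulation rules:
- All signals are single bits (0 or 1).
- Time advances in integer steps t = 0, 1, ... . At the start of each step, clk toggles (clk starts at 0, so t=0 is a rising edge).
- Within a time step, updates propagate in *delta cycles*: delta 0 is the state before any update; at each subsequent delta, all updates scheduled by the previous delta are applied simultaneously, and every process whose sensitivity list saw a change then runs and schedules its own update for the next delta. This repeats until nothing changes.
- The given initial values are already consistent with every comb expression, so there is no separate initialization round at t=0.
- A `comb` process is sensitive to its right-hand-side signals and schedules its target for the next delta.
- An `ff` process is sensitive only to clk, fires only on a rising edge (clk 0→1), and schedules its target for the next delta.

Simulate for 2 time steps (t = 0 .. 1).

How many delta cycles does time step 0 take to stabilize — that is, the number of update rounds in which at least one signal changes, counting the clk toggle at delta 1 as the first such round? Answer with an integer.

3

t0.Δ0 r=1 clk=0 q=1 u=0 p=0
t0.Δ1 r=1 clk=1 q=1 u=0 p=0
t0.Δ2 r=0 clk=1 q=1 u=0 p=0
t0.Δ3 r=0 clk=1 q=0 u=0 p=0
t1.Δ0 r=0 clk=1 q=0 u=0 p=0
t1.Δ1 r=0 clk=0 q=0 u=0 p=0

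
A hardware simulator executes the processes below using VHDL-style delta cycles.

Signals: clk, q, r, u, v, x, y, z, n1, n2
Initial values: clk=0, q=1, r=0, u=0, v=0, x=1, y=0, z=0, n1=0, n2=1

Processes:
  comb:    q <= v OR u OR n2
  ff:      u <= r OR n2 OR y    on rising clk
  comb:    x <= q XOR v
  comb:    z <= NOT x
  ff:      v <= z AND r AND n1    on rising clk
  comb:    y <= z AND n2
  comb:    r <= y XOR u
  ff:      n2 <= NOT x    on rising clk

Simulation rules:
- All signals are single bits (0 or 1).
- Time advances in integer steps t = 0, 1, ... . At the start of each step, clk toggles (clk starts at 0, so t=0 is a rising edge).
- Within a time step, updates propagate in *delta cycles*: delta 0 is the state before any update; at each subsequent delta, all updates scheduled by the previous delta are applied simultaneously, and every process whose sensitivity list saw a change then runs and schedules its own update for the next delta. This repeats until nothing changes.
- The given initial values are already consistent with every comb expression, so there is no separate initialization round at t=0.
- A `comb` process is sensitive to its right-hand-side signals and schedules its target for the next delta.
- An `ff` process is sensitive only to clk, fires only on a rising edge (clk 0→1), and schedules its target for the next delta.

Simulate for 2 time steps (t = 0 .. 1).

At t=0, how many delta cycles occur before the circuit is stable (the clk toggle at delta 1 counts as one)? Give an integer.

t0.Δ0 r=0 clk=0 u=0 n1=0 x=1 v=0 q=1 y=0 n2=1 z=0
t0.Δ1 r=0 clk=1 u=0 n1=0 x=1 v=0 q=1 y=0 n2=1 z=0
t0.Δ2 r=0 clk=1 u=1 n1=0 x=1 v=0 q=1 y=0 n2=0 z=0
t0.Δ3 r=1 clk=1 u=1 n1=0 x=1 v=0 q=1 y=0 n2=0 z=0
t1.Δ0 r=1 clk=1 u=1 n1=0 x=1 v=0 q=1 y=0 n2=0 z=0
t1.Δ1 r=1 clk=0 u=1 n1=0 x=1 v=0 q=1 y=0 n2=0 z=0

3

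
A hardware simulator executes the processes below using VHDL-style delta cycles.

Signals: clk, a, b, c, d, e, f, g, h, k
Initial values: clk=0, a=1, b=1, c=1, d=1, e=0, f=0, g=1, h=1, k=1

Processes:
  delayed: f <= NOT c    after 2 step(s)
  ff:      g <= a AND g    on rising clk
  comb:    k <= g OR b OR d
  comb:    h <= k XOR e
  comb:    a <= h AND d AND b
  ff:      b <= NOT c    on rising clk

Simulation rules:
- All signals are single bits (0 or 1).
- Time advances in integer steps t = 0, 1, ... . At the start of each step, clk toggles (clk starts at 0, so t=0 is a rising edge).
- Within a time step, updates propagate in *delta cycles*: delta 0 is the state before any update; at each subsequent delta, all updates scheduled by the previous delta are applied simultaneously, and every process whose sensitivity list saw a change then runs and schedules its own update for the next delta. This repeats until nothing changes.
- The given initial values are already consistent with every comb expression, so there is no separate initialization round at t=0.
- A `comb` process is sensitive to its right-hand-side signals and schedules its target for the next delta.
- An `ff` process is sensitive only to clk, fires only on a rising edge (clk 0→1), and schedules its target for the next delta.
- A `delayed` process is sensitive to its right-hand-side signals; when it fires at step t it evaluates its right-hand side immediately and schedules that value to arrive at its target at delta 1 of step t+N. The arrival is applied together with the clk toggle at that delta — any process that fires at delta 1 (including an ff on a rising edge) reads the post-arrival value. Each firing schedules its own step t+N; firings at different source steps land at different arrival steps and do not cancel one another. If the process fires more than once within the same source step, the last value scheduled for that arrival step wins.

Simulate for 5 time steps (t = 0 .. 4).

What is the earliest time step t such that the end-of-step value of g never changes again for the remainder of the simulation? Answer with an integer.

2

t=0 Δ0: g=1 clk=0 e=0 b=1 d=1 k=1 f=0 c=1 a=1 h=1
  Δ1: clk:0→1
  Δ2: b:1→0
  Δ3: a:1→0
  (3Δ to stable)
t=1 Δ0: g=1 clk=1 e=0 b=0 d=1 k=1 f=0 c=1 a=0 h=1
  Δ1: clk:1→0
  (1Δ to stable)
t=2 Δ0: g=1 clk=0 e=0 b=0 d=1 k=1 f=0 c=1 a=0 h=1
  Δ1: clk:0→1
  Δ2: g:1→0
  (2Δ to stable)
t=3 Δ0: g=0 clk=1 e=0 b=0 d=1 k=1 f=0 c=1 a=0 h=1
  Δ1: clk:1→0
  (1Δ to stable)
t=4 Δ0: g=0 clk=0 e=0 b=0 d=1 k=1 f=0 c=1 a=0 h=1
  Δ1: clk:0→1
  (1Δ to stable)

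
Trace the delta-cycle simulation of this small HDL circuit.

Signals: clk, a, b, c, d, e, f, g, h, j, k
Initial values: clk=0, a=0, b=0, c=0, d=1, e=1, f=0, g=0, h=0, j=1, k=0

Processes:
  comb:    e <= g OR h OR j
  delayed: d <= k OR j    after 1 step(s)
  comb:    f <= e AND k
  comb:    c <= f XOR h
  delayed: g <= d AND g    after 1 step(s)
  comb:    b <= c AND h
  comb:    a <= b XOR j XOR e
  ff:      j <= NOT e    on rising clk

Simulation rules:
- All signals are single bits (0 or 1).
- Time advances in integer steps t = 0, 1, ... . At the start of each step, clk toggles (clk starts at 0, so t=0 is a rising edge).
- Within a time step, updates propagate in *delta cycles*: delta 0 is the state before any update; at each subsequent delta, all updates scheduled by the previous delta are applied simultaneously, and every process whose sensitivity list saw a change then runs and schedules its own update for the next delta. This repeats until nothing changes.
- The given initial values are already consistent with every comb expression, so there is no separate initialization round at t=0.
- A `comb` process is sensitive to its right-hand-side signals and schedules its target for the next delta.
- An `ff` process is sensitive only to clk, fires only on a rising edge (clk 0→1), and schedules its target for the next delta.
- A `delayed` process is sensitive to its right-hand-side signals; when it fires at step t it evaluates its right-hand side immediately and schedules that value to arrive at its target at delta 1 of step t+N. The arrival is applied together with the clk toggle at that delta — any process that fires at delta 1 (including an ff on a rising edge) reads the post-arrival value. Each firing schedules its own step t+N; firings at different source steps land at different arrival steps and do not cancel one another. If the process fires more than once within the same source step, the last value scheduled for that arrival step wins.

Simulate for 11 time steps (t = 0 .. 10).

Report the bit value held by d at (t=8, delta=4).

1

t=0 Δ0: g=0 h=0 b=0 d=1 a=0 c=0 e=1 j=1 f=0 k=0 clk=0
  Δ1: clk:0→1
  Δ2: j:1→0
  Δ3: a:0→1, e:1→0
  Δ4: a:1→0
  (4Δ to stable)
t=1 Δ0: g=0 h=0 b=0 d=1 a=0 c=0 e=0 j=0 f=0 k=0 clk=1
  Δ1: d:1→0, clk:1→0
  (1Δ to stable)
t=2 Δ0: g=0 h=0 b=0 d=0 a=0 c=0 e=0 j=0 f=0 k=0 clk=0
  Δ1: clk:0→1
  Δ2: j:0→1
  Δ3: a:0→1, e:0→1
  Δ4: a:1→0
  (4Δ to stable)
t=3 Δ0: g=0 h=0 b=0 d=0 a=0 c=0 e=1 j=1 f=0 k=0 clk=1
  Δ1: d:0→1, clk:1→0
  (1Δ to stable)
t=4 Δ0: g=0 h=0 b=0 d=1 a=0 c=0 e=1 j=1 f=0 k=0 clk=0
  Δ1: clk:0→1
  Δ2: j:1→0
  Δ3: a:0→1, e:1→0
  Δ4: a:1→0
  (4Δ to stable)
t=5 Δ0: g=0 h=0 b=0 d=1 a=0 c=0 e=0 j=0 f=0 k=0 clk=1
  Δ1: d:1→0, clk:1→0
  (1Δ to stable)
t=6 Δ0: g=0 h=0 b=0 d=0 a=0 c=0 e=0 j=0 f=0 k=0 clk=0
  Δ1: clk:0→1
  Δ2: j:0→1
  Δ3: a:0→1, e:0→1
  Δ4: a:1→0
  (4Δ to stable)
t=7 Δ0: g=0 h=0 b=0 d=0 a=0 c=0 e=1 j=1 f=0 k=0 clk=1
  Δ1: d:0→1, clk:1→0
  (1Δ to stable)
t=8 Δ0: g=0 h=0 b=0 d=1 a=0 c=0 e=1 j=1 f=0 k=0 clk=0
  Δ1: clk:0→1
  Δ2: j:1→0
  Δ3: a:0→1, e:1→0
  Δ4: a:1→0
  (4Δ to stable)
t=9 Δ0: g=0 h=0 b=0 d=1 a=0 c=0 e=0 j=0 f=0 k=0 clk=1
  Δ1: d:1→0, clk:1→0
  (1Δ to stable)
t=10 Δ0: g=0 h=0 b=0 d=0 a=0 c=0 e=0 j=0 f=0 k=0 clk=0
  Δ1: clk:0→1
  Δ2: j:0→1
  Δ3: a:0→1, e:0→1
  Δ4: a:1→0
  (4Δ to stable)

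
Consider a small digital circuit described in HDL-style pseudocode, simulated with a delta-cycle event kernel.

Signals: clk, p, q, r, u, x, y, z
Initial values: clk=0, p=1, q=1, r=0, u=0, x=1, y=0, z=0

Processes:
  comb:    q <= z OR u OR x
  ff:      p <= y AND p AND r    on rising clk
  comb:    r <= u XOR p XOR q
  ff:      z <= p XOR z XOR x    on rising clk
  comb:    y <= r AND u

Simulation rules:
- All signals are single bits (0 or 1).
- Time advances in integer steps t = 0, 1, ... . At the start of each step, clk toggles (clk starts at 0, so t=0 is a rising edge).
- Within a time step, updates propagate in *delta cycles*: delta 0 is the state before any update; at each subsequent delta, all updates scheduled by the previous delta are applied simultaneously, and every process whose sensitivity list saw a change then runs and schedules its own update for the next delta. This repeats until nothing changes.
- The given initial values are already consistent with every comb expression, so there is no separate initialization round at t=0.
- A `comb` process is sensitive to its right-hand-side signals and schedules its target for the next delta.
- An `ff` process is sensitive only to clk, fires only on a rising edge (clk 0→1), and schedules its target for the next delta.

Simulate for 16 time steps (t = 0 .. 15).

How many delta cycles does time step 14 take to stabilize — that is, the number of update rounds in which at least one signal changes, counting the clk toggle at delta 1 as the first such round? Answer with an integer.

2

[bits: q,z,x,r,clk,u,y,p]
t=0: Δ0=10100001 Δ1=10101001 Δ2=10101000 Δ3=10111000 | 3Δ
t=1: Δ0=10111000 Δ1=10110000 | 1Δ
t=2: Δ0=10110000 Δ1=10111000 Δ2=11111000 | 2Δ
t=3: Δ0=11111000 Δ1=11110000 | 1Δ
t=4: Δ0=11110000 Δ1=11111000 Δ2=10111000 | 2Δ
t=5: Δ0=10111000 Δ1=10110000 | 1Δ
t=6: Δ0=10110000 Δ1=10111000 Δ2=11111000 | 2Δ
t=7: Δ0=11111000 Δ1=11110000 | 1Δ
t=8: Δ0=11110000 Δ1=11111000 Δ2=10111000 | 2Δ
t=9: Δ0=10111000 Δ1=10110000 | 1Δ
t=10: Δ0=10110000 Δ1=10111000 Δ2=11111000 | 2Δ
t=11: Δ0=11111000 Δ1=11110000 | 1Δ
t=12: Δ0=11110000 Δ1=11111000 Δ2=10111000 | 2Δ
t=13: Δ0=10111000 Δ1=10110000 | 1Δ
t=14: Δ0=10110000 Δ1=10111000 Δ2=11111000 | 2Δ
t=15: Δ0=11111000 Δ1=11110000 | 1Δ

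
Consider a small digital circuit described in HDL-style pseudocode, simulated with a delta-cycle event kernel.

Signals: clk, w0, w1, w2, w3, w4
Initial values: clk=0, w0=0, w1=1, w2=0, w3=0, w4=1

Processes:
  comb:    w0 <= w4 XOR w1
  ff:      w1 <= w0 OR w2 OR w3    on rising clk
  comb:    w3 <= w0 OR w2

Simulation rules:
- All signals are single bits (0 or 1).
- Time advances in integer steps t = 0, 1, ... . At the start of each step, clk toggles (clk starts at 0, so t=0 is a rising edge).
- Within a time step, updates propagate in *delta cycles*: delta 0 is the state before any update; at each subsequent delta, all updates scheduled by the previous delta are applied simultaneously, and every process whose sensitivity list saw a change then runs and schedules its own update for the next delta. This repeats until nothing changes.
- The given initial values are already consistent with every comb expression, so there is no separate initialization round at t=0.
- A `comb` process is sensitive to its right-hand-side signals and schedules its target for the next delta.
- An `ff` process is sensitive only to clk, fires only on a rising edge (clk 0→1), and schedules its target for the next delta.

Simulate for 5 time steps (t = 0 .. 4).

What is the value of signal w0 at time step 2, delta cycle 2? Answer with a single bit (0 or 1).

[bits: w4,w1,w2,w3,w0,clk]
t=0: Δ0=110000 Δ1=110001 Δ2=100001 Δ3=100011 Δ4=100111 | 4Δ
t=1: Δ0=100111 Δ1=100110 | 1Δ
t=2: Δ0=100110 Δ1=100111 Δ2=110111 Δ3=110101 Δ4=110001 | 4Δ
t=3: Δ0=110001 Δ1=110000 | 1Δ
t=4: Δ0=110000 Δ1=110001 Δ2=100001 Δ3=100011 Δ4=100111 | 4Δ

1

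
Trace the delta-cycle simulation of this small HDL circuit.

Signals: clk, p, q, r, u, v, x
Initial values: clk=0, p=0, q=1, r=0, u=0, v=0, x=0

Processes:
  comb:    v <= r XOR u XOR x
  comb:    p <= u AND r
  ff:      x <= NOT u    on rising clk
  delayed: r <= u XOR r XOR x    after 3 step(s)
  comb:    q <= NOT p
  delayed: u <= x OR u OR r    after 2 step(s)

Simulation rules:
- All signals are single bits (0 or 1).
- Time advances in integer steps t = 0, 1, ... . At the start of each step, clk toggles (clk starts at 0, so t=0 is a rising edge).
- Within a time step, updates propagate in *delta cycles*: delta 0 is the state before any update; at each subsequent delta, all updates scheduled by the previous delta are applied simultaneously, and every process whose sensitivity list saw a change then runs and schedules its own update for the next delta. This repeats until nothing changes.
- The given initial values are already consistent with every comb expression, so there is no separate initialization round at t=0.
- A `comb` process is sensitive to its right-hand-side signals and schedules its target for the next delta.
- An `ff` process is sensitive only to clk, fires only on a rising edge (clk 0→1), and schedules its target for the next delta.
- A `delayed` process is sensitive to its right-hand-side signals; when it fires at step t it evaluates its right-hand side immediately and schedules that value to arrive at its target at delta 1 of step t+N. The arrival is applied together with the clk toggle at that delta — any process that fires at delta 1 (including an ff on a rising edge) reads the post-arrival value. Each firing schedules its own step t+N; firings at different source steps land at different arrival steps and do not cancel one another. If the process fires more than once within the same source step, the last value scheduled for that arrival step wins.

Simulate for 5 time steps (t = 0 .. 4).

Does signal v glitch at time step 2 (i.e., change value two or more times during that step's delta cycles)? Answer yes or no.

yes

t=0 Δ0: x=0 u=0 v=0 p=0 q=1 r=0 clk=0
  Δ1: clk:0→1
  Δ2: x:0→1
  Δ3: v:0→1
  (3Δ to stable)
t=1 Δ0: x=1 u=0 v=1 p=0 q=1 r=0 clk=1
  Δ1: clk:1→0
  (1Δ to stable)
t=2 Δ0: x=1 u=0 v=1 p=0 q=1 r=0 clk=0
  Δ1: u:0→1, clk:0→1
  Δ2: x:1→0, v:1→0
  Δ3: v:0→1
  (3Δ to stable)
t=3 Δ0: x=0 u=1 v=1 p=0 q=1 r=0 clk=1
  Δ1: r:0→1, clk:1→0
  Δ2: v:1→0, p:0→1
  Δ3: q:1→0
  (3Δ to stable)
t=4 Δ0: x=0 u=1 v=0 p=1 q=0 r=1 clk=0
  Δ1: clk:0→1
  (1Δ to stable)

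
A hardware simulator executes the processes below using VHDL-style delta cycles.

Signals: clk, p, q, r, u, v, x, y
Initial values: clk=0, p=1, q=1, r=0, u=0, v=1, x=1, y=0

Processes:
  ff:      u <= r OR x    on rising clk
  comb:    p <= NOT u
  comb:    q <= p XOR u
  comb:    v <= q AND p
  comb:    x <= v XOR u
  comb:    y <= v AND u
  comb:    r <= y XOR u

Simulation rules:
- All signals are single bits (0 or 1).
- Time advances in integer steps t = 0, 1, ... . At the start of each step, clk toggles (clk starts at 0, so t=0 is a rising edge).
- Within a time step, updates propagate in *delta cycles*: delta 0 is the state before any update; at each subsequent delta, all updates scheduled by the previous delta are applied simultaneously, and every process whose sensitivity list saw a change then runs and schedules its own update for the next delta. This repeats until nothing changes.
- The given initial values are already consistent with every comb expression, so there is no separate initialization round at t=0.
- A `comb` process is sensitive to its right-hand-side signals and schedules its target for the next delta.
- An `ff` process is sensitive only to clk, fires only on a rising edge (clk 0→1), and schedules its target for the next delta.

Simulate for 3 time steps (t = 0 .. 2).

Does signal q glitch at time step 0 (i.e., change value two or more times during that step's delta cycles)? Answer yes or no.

yes

t=0 Δ0: q=1 x=1 r=0 clk=0 y=0 u=0 v=1 p=1
  Δ1: clk:0→1
  Δ2: u:0→1
  Δ3: q:1→0, x:1→0, r:0→1, y:0→1, p:1→0
  Δ4: q:0→1, r:1→0, v:1→0
  Δ5: x:0→1, y:1→0
  Δ6: r:0→1
  (6Δ to stable)
t=1 Δ0: q=1 x=1 r=1 clk=1 y=0 u=1 v=0 p=0
  Δ1: clk:1→0
  (1Δ to stable)
t=2 Δ0: q=1 x=1 r=1 clk=0 y=0 u=1 v=0 p=0
  Δ1: clk:0→1
  (1Δ to stable)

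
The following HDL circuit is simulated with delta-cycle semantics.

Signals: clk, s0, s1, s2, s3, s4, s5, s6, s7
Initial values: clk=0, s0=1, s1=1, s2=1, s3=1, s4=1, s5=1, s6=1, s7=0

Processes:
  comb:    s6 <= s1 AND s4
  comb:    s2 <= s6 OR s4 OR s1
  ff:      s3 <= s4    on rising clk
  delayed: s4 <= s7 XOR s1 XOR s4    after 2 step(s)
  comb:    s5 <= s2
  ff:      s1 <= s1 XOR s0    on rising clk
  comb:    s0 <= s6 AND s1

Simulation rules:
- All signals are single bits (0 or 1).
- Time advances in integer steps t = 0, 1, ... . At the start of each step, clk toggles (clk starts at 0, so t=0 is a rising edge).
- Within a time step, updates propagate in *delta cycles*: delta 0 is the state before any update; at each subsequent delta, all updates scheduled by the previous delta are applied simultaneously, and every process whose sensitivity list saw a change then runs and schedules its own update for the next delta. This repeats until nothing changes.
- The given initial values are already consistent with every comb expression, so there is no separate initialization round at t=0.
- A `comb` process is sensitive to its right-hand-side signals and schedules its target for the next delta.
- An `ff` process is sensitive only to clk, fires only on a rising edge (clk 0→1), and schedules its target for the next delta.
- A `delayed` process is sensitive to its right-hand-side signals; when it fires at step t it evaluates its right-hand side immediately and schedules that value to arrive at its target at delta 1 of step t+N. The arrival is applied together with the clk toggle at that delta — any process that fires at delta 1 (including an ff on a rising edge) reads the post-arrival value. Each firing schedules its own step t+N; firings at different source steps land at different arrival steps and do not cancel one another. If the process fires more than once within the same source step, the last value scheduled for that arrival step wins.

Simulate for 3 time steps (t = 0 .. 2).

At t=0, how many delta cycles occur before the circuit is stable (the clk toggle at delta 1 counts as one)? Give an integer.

3

[bits: s5,s0,s2,s3,s7,s1,clk,s6,s4]
t=0: Δ0=111101011 Δ1=111101111 Δ2=111100111 Δ3=101100101 | 3Δ
t=1: Δ0=101100101 Δ1=101100001 | 1Δ
t=2: Δ0=101100001 Δ1=101100101 | 1Δ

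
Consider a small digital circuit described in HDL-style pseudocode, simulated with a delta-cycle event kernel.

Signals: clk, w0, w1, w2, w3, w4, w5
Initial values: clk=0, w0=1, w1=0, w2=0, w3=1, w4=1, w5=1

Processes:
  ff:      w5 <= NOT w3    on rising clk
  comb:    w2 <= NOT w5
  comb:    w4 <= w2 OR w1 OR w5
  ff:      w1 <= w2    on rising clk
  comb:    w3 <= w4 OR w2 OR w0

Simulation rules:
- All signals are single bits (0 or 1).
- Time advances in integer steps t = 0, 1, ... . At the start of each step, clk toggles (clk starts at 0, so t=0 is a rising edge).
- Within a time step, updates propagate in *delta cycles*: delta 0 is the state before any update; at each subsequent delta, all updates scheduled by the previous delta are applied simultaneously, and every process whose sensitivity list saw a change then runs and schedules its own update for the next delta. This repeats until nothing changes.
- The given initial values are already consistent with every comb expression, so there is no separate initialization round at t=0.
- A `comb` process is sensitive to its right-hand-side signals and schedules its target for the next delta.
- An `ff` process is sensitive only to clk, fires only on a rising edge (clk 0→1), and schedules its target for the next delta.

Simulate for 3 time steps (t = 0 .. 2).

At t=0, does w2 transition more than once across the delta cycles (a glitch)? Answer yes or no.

no

t0.Δ0 w1=0 w2=0 w0=1 w3=1 clk=0 w5=1 w4=1
t0.Δ1 w1=0 w2=0 w0=1 w3=1 clk=1 w5=1 w4=1
t0.Δ2 w1=0 w2=0 w0=1 w3=1 clk=1 w5=0 w4=1
t0.Δ3 w1=0 w2=1 w0=1 w3=1 clk=1 w5=0 w4=0
t0.Δ4 w1=0 w2=1 w0=1 w3=1 clk=1 w5=0 w4=1
t1.Δ0 w1=0 w2=1 w0=1 w3=1 clk=1 w5=0 w4=1
t1.Δ1 w1=0 w2=1 w0=1 w3=1 clk=0 w5=0 w4=1
t2.Δ0 w1=0 w2=1 w0=1 w3=1 clk=0 w5=0 w4=1
t2.Δ1 w1=0 w2=1 w0=1 w3=1 clk=1 w5=0 w4=1
t2.Δ2 w1=1 w2=1 w0=1 w3=1 clk=1 w5=0 w4=1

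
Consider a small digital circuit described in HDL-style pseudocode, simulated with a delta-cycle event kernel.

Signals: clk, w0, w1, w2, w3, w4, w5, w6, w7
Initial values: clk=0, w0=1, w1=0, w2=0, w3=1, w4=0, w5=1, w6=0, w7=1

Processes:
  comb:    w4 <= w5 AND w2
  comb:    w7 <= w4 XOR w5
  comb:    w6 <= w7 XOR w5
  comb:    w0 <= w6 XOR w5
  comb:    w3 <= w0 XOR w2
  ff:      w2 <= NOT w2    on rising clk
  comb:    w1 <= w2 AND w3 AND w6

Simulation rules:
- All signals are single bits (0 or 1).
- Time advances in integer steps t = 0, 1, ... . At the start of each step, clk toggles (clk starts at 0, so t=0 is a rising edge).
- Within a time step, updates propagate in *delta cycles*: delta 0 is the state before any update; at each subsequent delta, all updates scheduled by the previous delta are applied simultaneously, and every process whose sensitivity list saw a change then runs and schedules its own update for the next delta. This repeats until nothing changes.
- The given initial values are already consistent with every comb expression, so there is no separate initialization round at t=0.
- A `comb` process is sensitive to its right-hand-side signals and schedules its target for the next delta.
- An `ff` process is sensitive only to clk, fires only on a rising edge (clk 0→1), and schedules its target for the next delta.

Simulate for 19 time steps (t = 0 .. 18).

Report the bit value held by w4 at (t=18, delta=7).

t=0 Δ0: w4=0 w6=0 w0=1 w3=1 w1=0 w7=1 w2=0 clk=0 w5=1
  Δ1: clk:0→1
  Δ2: w2:0→1
  Δ3: w4:0→1, w3:1→0
  Δ4: w7:1→0
  Δ5: w6:0→1
  Δ6: w0:1→0
  Δ7: w3:0→1
  Δ8: w1:0→1
  (8Δ to stable)
t=1 Δ0: w4=1 w6=1 w0=0 w3=1 w1=1 w7=0 w2=1 clk=1 w5=1
  Δ1: clk:1→0
  (1Δ to stable)
t=2 Δ0: w4=1 w6=1 w0=0 w3=1 w1=1 w7=0 w2=1 clk=0 w5=1
  Δ1: clk:0→1
  Δ2: w2:1→0
  Δ3: w4:1→0, w3:1→0, w1:1→0
  Δ4: w7:0→1
  Δ5: w6:1→0
  Δ6: w0:0→1
  Δ7: w3:0→1
  (7Δ to stable)
t=3 Δ0: w4=0 w6=0 w0=1 w3=1 w1=0 w7=1 w2=0 clk=1 w5=1
  Δ1: clk:1→0
  (1Δ to stable)
t=4 Δ0: w4=0 w6=0 w0=1 w3=1 w1=0 w7=1 w2=0 clk=0 w5=1
  Δ1: clk:0→1
  Δ2: w2:0→1
  Δ3: w4:0→1, w3:1→0
  Δ4: w7:1→0
  Δ5: w6:0→1
  Δ6: w0:1→0
  Δ7: w3:0→1
  Δ8: w1:0→1
  (8Δ to stable)
t=5 Δ0: w4=1 w6=1 w0=0 w3=1 w1=1 w7=0 w2=1 clk=1 w5=1
  Δ1: clk:1→0
  (1Δ to stable)
t=6 Δ0: w4=1 w6=1 w0=0 w3=1 w1=1 w7=0 w2=1 clk=0 w5=1
  Δ1: clk:0→1
  Δ2: w2:1→0
  Δ3: w4:1→0, w3:1→0, w1:1→0
  Δ4: w7:0→1
  Δ5: w6:1→0
  Δ6: w0:0→1
  Δ7: w3:0→1
  (7Δ to stable)
t=7 Δ0: w4=0 w6=0 w0=1 w3=1 w1=0 w7=1 w2=0 clk=1 w5=1
  Δ1: clk:1→0
  (1Δ to stable)
t=8 Δ0: w4=0 w6=0 w0=1 w3=1 w1=0 w7=1 w2=0 clk=0 w5=1
  Δ1: clk:0→1
  Δ2: w2:0→1
  Δ3: w4:0→1, w3:1→0
  Δ4: w7:1→0
  Δ5: w6:0→1
  Δ6: w0:1→0
  Δ7: w3:0→1
  Δ8: w1:0→1
  (8Δ to stable)
t=9 Δ0: w4=1 w6=1 w0=0 w3=1 w1=1 w7=0 w2=1 clk=1 w5=1
  Δ1: clk:1→0
  (1Δ to stable)
t=10 Δ0: w4=1 w6=1 w0=0 w3=1 w1=1 w7=0 w2=1 clk=0 w5=1
  Δ1: clk:0→1
  Δ2: w2:1→0
  Δ3: w4:1→0, w3:1→0, w1:1→0
  Δ4: w7:0→1
  Δ5: w6:1→0
  Δ6: w0:0→1
  Δ7: w3:0→1
  (7Δ to stable)
t=11 Δ0: w4=0 w6=0 w0=1 w3=1 w1=0 w7=1 w2=0 clk=1 w5=1
  Δ1: clk:1→0
  (1Δ to stable)
t=12 Δ0: w4=0 w6=0 w0=1 w3=1 w1=0 w7=1 w2=0 clk=0 w5=1
  Δ1: clk:0→1
  Δ2: w2:0→1
  Δ3: w4:0→1, w3:1→0
  Δ4: w7:1→0
  Δ5: w6:0→1
  Δ6: w0:1→0
  Δ7: w3:0→1
  Δ8: w1:0→1
  (8Δ to stable)
t=13 Δ0: w4=1 w6=1 w0=0 w3=1 w1=1 w7=0 w2=1 clk=1 w5=1
  Δ1: clk:1→0
  (1Δ to stable)
t=14 Δ0: w4=1 w6=1 w0=0 w3=1 w1=1 w7=0 w2=1 clk=0 w5=1
  Δ1: clk:0→1
  Δ2: w2:1→0
  Δ3: w4:1→0, w3:1→0, w1:1→0
  Δ4: w7:0→1
  Δ5: w6:1→0
  Δ6: w0:0→1
  Δ7: w3:0→1
  (7Δ to stable)
t=15 Δ0: w4=0 w6=0 w0=1 w3=1 w1=0 w7=1 w2=0 clk=1 w5=1
  Δ1: clk:1→0
  (1Δ to stable)
t=16 Δ0: w4=0 w6=0 w0=1 w3=1 w1=0 w7=1 w2=0 clk=0 w5=1
  Δ1: clk:0→1
  Δ2: w2:0→1
  Δ3: w4:0→1, w3:1→0
  Δ4: w7:1→0
  Δ5: w6:0→1
  Δ6: w0:1→0
  Δ7: w3:0→1
  Δ8: w1:0→1
  (8Δ to stable)
t=17 Δ0: w4=1 w6=1 w0=0 w3=1 w1=1 w7=0 w2=1 clk=1 w5=1
  Δ1: clk:1→0
  (1Δ to stable)
t=18 Δ0: w4=1 w6=1 w0=0 w3=1 w1=1 w7=0 w2=1 clk=0 w5=1
  Δ1: clk:0→1
  Δ2: w2:1→0
  Δ3: w4:1→0, w3:1→0, w1:1→0
  Δ4: w7:0→1
  Δ5: w6:1→0
  Δ6: w0:0→1
  Δ7: w3:0→1
  (7Δ to stable)

0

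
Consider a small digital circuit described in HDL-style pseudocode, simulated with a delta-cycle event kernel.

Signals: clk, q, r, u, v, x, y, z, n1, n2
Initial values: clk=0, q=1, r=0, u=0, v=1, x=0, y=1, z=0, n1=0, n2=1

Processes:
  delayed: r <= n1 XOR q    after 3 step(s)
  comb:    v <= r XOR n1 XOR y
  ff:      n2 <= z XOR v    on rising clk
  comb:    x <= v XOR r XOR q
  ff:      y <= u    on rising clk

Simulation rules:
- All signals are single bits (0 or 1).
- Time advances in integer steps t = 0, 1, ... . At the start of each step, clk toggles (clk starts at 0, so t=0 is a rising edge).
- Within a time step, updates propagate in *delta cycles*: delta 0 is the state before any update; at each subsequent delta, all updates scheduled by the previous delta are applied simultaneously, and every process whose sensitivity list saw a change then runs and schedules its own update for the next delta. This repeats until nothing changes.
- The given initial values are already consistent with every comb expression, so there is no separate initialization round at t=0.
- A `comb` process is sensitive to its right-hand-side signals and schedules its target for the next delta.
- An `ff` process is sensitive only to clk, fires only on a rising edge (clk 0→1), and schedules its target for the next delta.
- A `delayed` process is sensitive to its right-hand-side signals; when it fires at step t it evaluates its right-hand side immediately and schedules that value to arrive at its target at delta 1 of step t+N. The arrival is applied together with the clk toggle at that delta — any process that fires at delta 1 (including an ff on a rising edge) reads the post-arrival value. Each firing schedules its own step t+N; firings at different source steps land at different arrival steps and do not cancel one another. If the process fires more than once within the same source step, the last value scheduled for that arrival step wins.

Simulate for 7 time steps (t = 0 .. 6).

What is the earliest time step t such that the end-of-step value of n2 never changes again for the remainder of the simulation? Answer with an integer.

2

t0.Δ0 x=0 clk=0 z=0 n2=1 q=1 y=1 r=0 u=0 v=1 n1=0
t0.Δ1 x=0 clk=1 z=0 n2=1 q=1 y=1 r=0 u=0 v=1 n1=0
t0.Δ2 x=0 clk=1 z=0 n2=1 q=1 y=0 r=0 u=0 v=1 n1=0
t0.Δ3 x=0 clk=1 z=0 n2=1 q=1 y=0 r=0 u=0 v=0 n1=0
t0.Δ4 x=1 clk=1 z=0 n2=1 q=1 y=0 r=0 u=0 v=0 n1=0
t1.Δ0 x=1 clk=1 z=0 n2=1 q=1 y=0 r=0 u=0 v=0 n1=0
t1.Δ1 x=1 clk=0 z=0 n2=1 q=1 y=0 r=0 u=0 v=0 n1=0
t2.Δ0 x=1 clk=0 z=0 n2=1 q=1 y=0 r=0 u=0 v=0 n1=0
t2.Δ1 x=1 clk=1 z=0 n2=1 q=1 y=0 r=0 u=0 v=0 n1=0
t2.Δ2 x=1 clk=1 z=0 n2=0 q=1 y=0 r=0 u=0 v=0 n1=0
t3.Δ0 x=1 clk=1 z=0 n2=0 q=1 y=0 r=0 u=0 v=0 n1=0
t3.Δ1 x=1 clk=0 z=0 n2=0 q=1 y=0 r=0 u=0 v=0 n1=0
t4.Δ0 x=1 clk=0 z=0 n2=0 q=1 y=0 r=0 u=0 v=0 n1=0
t4.Δ1 x=1 clk=1 z=0 n2=0 q=1 y=0 r=0 u=0 v=0 n1=0
t5.Δ0 x=1 clk=1 z=0 n2=0 q=1 y=0 r=0 u=0 v=0 n1=0
t5.Δ1 x=1 clk=0 z=0 n2=0 q=1 y=0 r=0 u=0 v=0 n1=0
t6.Δ0 x=1 clk=0 z=0 n2=0 q=1 y=0 r=0 u=0 v=0 n1=0
t6.Δ1 x=1 clk=1 z=0 n2=0 q=1 y=0 r=0 u=0 v=0 n1=0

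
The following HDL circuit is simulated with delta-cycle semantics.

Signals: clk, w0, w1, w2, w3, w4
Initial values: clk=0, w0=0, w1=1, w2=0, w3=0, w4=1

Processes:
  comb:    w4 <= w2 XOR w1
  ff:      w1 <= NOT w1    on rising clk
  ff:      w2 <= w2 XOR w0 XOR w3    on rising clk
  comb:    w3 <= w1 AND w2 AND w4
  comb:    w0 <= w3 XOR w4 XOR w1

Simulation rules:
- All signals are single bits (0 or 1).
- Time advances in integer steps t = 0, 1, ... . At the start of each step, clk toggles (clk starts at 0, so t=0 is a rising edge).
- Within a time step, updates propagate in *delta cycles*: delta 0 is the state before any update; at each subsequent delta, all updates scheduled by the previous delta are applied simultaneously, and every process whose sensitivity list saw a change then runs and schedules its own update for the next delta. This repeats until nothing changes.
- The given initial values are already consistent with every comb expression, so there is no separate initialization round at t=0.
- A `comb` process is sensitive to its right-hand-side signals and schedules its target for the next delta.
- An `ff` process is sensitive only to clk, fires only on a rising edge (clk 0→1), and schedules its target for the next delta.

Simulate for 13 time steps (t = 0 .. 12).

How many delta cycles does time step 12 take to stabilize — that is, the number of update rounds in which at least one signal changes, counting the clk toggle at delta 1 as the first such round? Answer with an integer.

t0.Δ0 w1=1 w2=0 clk=0 w3=0 w0=0 w4=1
t0.Δ1 w1=1 w2=0 clk=1 w3=0 w0=0 w4=1
t0.Δ2 w1=0 w2=0 clk=1 w3=0 w0=0 w4=1
t0.Δ3 w1=0 w2=0 clk=1 w3=0 w0=1 w4=0
t0.Δ4 w1=0 w2=0 clk=1 w3=0 w0=0 w4=0
t1.Δ0 w1=0 w2=0 clk=1 w3=0 w0=0 w4=0
t1.Δ1 w1=0 w2=0 clk=0 w3=0 w0=0 w4=0
t2.Δ0 w1=0 w2=0 clk=0 w3=0 w0=0 w4=0
t2.Δ1 w1=0 w2=0 clk=1 w3=0 w0=0 w4=0
t2.Δ2 w1=1 w2=0 clk=1 w3=0 w0=0 w4=0
t2.Δ3 w1=1 w2=0 clk=1 w3=0 w0=1 w4=1
t2.Δ4 w1=1 w2=0 clk=1 w3=0 w0=0 w4=1
t3.Δ0 w1=1 w2=0 clk=1 w3=0 w0=0 w4=1
t3.Δ1 w1=1 w2=0 clk=0 w3=0 w0=0 w4=1
t4.Δ0 w1=1 w2=0 clk=0 w3=0 w0=0 w4=1
t4.Δ1 w1=1 w2=0 clk=1 w3=0 w0=0 w4=1
t4.Δ2 w1=0 w2=0 clk=1 w3=0 w0=0 w4=1
t4.Δ3 w1=0 w2=0 clk=1 w3=0 w0=1 w4=0
t4.Δ4 w1=0 w2=0 clk=1 w3=0 w0=0 w4=0
t5.Δ0 w1=0 w2=0 clk=1 w3=0 w0=0 w4=0
t5.Δ1 w1=0 w2=0 clk=0 w3=0 w0=0 w4=0
t6.Δ0 w1=0 w2=0 clk=0 w3=0 w0=0 w4=0
t6.Δ1 w1=0 w2=0 clk=1 w3=0 w0=0 w4=0
t6.Δ2 w1=1 w2=0 clk=1 w3=0 w0=0 w4=0
t6.Δ3 w1=1 w2=0 clk=1 w3=0 w0=1 w4=1
t6.Δ4 w1=1 w2=0 clk=1 w3=0 w0=0 w4=1
t7.Δ0 w1=1 w2=0 clk=1 w3=0 w0=0 w4=1
t7.Δ1 w1=1 w2=0 clk=0 w3=0 w0=0 w4=1
t8.Δ0 w1=1 w2=0 clk=0 w3=0 w0=0 w4=1
t8.Δ1 w1=1 w2=0 clk=1 w3=0 w0=0 w4=1
t8.Δ2 w1=0 w2=0 clk=1 w3=0 w0=0 w4=1
t8.Δ3 w1=0 w2=0 clk=1 w3=0 w0=1 w4=0
t8.Δ4 w1=0 w2=0 clk=1 w3=0 w0=0 w4=0
t9.Δ0 w1=0 w2=0 clk=1 w3=0 w0=0 w4=0
t9.Δ1 w1=0 w2=0 clk=0 w3=0 w0=0 w4=0
t10.Δ0 w1=0 w2=0 clk=0 w3=0 w0=0 w4=0
t10.Δ1 w1=0 w2=0 clk=1 w3=0 w0=0 w4=0
t10.Δ2 w1=1 w2=0 clk=1 w3=0 w0=0 w4=0
t10.Δ3 w1=1 w2=0 clk=1 w3=0 w0=1 w4=1
t10.Δ4 w1=1 w2=0 clk=1 w3=0 w0=0 w4=1
t11.Δ0 w1=1 w2=0 clk=1 w3=0 w0=0 w4=1
t11.Δ1 w1=1 w2=0 clk=0 w3=0 w0=0 w4=1
t12.Δ0 w1=1 w2=0 clk=0 w3=0 w0=0 w4=1
t12.Δ1 w1=1 w2=0 clk=1 w3=0 w0=0 w4=1
t12.Δ2 w1=0 w2=0 clk=1 w3=0 w0=0 w4=1
t12.Δ3 w1=0 w2=0 clk=1 w3=0 w0=1 w4=0
t12.Δ4 w1=0 w2=0 clk=1 w3=0 w0=0 w4=0

4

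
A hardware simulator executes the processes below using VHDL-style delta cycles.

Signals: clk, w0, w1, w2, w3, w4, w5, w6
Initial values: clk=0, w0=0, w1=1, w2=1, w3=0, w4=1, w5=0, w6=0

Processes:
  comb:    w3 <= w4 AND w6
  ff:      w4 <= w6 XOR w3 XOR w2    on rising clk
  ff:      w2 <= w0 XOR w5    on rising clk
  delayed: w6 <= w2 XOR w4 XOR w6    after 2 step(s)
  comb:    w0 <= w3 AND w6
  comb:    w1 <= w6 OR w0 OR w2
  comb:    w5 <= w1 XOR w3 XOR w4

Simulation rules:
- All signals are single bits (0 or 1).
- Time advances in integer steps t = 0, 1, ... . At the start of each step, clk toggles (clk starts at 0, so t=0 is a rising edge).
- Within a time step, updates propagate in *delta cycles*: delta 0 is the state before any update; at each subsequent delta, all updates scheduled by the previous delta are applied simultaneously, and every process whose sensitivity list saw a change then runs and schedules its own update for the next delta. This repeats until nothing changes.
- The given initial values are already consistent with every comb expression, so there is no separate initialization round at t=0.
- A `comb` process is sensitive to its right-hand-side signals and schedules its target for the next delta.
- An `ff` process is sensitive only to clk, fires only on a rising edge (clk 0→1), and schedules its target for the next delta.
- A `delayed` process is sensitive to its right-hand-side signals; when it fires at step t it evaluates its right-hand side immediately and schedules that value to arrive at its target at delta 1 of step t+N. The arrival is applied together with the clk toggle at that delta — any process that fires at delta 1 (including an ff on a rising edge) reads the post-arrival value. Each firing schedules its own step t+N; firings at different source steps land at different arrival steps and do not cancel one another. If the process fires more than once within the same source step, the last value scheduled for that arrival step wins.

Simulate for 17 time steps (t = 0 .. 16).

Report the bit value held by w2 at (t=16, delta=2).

t=0 Δ0: w2=1 w4=1 clk=0 w3=0 w0=0 w5=0 w6=0 w1=1
  Δ1: clk:0→1
  Δ2: w2:1→0
  Δ3: w1:1→0
  Δ4: w5:0→1
  (4Δ to stable)
t=1 Δ0: w2=0 w4=1 clk=1 w3=0 w0=0 w5=1 w6=0 w1=0
  Δ1: clk:1→0
  (1Δ to stable)
t=2 Δ0: w2=0 w4=1 clk=0 w3=0 w0=0 w5=1 w6=0 w1=0
  Δ1: clk:0→1, w6:0→1
  Δ2: w2:0→1, w3:0→1, w1:0→1
  Δ3: w0:0→1
  (3Δ to stable)
t=3 Δ0: w2=1 w4=1 clk=1 w3=1 w0=1 w5=1 w6=1 w1=1
  Δ1: clk:1→0
  (1Δ to stable)
t=4 Δ0: w2=1 w4=1 clk=0 w3=1 w0=1 w5=1 w6=1 w1=1
  Δ1: clk:0→1
  Δ2: w2:1→0
  (2Δ to stable)
t=5 Δ0: w2=0 w4=1 clk=1 w3=1 w0=1 w5=1 w6=1 w1=1
  Δ1: clk:1→0
  (1Δ to stable)
t=6 Δ0: w2=0 w4=1 clk=0 w3=1 w0=1 w5=1 w6=1 w1=1
  Δ1: clk:0→1, w6:1→0
  Δ2: w3:1→0, w0:1→0
  Δ3: w5:1→0, w1:1→0
  Δ4: w5:0→1
  (4Δ to stable)
t=7 Δ0: w2=0 w4=1 clk=1 w3=0 w0=0 w5=1 w6=0 w1=0
  Δ1: clk:1→0
  (1Δ to stable)
t=8 Δ0: w2=0 w4=1 clk=0 w3=0 w0=0 w5=1 w6=0 w1=0
  Δ1: clk:0→1, w6:0→1
  Δ2: w2:0→1, w3:0→1, w1:0→1
  Δ3: w0:0→1
  (3Δ to stable)
t=9 Δ0: w2=1 w4=1 clk=1 w3=1 w0=1 w5=1 w6=1 w1=1
  Δ1: clk:1→0
  (1Δ to stable)
t=10 Δ0: w2=1 w4=1 clk=0 w3=1 w0=1 w5=1 w6=1 w1=1
  Δ1: clk:0→1
  Δ2: w2:1→0
  (2Δ to stable)
t=11 Δ0: w2=0 w4=1 clk=1 w3=1 w0=1 w5=1 w6=1 w1=1
  Δ1: clk:1→0
  (1Δ to stable)
t=12 Δ0: w2=0 w4=1 clk=0 w3=1 w0=1 w5=1 w6=1 w1=1
  Δ1: clk:0→1, w6:1→0
  Δ2: w3:1→0, w0:1→0
  Δ3: w5:1→0, w1:1→0
  Δ4: w5:0→1
  (4Δ to stable)
t=13 Δ0: w2=0 w4=1 clk=1 w3=0 w0=0 w5=1 w6=0 w1=0
  Δ1: clk:1→0
  (1Δ to stable)
t=14 Δ0: w2=0 w4=1 clk=0 w3=0 w0=0 w5=1 w6=0 w1=0
  Δ1: clk:0→1, w6:0→1
  Δ2: w2:0→1, w3:0→1, w1:0→1
  Δ3: w0:0→1
  (3Δ to stable)
t=15 Δ0: w2=1 w4=1 clk=1 w3=1 w0=1 w5=1 w6=1 w1=1
  Δ1: clk:1→0
  (1Δ to stable)
t=16 Δ0: w2=1 w4=1 clk=0 w3=1 w0=1 w5=1 w6=1 w1=1
  Δ1: clk:0→1
  Δ2: w2:1→0
  (2Δ to stable)

0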